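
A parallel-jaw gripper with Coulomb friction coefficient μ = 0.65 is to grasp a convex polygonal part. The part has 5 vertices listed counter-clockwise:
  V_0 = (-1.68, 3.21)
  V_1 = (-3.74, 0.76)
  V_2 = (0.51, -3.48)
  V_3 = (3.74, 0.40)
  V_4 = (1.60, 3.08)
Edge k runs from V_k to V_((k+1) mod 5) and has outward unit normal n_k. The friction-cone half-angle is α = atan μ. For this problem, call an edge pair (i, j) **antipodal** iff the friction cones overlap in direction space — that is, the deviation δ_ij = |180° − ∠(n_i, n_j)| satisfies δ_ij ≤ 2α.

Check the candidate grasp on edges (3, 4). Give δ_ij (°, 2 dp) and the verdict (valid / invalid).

α = atan 0.65 = 33.02°;  2α = 66.05°
edge 3: e_3 = (-2.14, +2.68);  n_3 = (+0.7814, +0.6240)
edge 4: e_4 = (-3.28, +0.13);  n_4 = (+0.0396, +0.9992)
∠(n_3, n_4) = 49.12°
δ = |180° − 49.12°| = 130.88°
130.88° > 2α = 66.05°  →  invalid

δ = 130.88°, invalid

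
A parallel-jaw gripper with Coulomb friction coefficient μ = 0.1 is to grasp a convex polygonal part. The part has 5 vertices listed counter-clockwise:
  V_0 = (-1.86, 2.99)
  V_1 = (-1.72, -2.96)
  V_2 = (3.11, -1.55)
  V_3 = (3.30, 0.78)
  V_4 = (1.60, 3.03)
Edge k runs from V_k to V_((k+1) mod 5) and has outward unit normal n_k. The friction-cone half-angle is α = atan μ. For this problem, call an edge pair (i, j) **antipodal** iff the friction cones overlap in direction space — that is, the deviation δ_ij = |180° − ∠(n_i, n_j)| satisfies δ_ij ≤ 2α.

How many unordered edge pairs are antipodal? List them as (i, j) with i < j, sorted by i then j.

count = 1; pairs: (0,2)

α = atan 0.1 = 5.71°;  2α = 11.42°
n_0 = (-0.9997, -0.0235)
n_1 = (+0.2802, -0.9599)
n_2 = (+0.9967, -0.0813)
n_3 = (+0.7979, +0.6028)
n_4 = (-0.0116, +0.9999)
  (0,1): δ = 75.07°  ·
  (0,2): δ = 6.01°  ✓
  (0,3): δ = 35.73°  ·
  (0,4): δ = 89.31°  ·
  (1,2): δ = 110.94°  ·
  (1,3): δ = 69.20°  ·
  (1,4): δ = 15.61°  ·
  (2,3): δ = 138.27°  ·
  (2,4): δ = 84.68°  ·
  (3,4): δ = 126.41°  ·
antipodal pairs: 1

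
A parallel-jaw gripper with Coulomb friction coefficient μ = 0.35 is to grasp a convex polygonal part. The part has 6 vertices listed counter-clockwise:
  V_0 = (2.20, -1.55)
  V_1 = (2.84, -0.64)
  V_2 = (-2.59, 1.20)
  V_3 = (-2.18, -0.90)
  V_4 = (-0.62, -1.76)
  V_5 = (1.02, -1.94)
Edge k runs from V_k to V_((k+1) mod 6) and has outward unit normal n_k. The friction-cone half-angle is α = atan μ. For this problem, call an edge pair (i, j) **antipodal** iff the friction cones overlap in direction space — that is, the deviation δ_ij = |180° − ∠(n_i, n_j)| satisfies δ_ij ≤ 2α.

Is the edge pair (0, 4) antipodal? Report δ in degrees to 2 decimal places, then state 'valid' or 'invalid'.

α = atan 0.35 = 19.29°;  2α = 38.58°
edge 0: e_0 = (+0.64, +0.91);  n_0 = (+0.8180, -0.5753)
edge 4: e_4 = (+1.64, -0.18);  n_4 = (-0.1091, -0.9940)
∠(n_0, n_4) = 61.14°
δ = |180° − 61.14°| = 118.86°
118.86° > 2α = 38.58°  →  invalid

δ = 118.86°, invalid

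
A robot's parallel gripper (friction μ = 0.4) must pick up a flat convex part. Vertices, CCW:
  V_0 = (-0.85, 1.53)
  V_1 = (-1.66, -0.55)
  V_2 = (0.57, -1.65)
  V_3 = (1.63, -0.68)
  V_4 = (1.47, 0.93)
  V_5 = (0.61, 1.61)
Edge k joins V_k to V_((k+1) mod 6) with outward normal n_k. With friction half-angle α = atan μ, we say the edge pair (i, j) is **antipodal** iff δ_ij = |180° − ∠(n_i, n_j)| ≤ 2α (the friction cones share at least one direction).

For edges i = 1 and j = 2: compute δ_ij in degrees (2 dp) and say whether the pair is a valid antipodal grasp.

α = atan 0.4 = 21.80°;  2α = 43.60°
edge 1: e_1 = (+2.23, -1.10);  n_1 = (-0.4424, -0.8968)
edge 2: e_2 = (+1.06, +0.97);  n_2 = (+0.6751, -0.7377)
∠(n_1, n_2) = 68.72°
δ = |180° − 68.72°| = 111.28°
111.28° > 2α = 43.60°  →  invalid

δ = 111.28°, invalid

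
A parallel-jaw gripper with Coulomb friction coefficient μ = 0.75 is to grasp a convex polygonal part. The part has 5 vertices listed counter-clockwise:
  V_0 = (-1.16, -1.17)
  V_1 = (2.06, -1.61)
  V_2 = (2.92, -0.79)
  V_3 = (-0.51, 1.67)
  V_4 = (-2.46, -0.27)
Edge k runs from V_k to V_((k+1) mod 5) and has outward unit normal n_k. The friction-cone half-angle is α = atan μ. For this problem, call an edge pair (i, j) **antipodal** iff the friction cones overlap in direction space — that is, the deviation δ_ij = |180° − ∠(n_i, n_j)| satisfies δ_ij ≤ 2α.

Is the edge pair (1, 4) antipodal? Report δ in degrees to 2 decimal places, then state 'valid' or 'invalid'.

δ = 101.67°, invalid

α = atan 0.75 = 36.87°;  2α = 73.74°
edge 1: e_1 = (+0.86, +0.82);  n_1 = (+0.6901, -0.7237)
edge 4: e_4 = (+1.30, -0.90);  n_4 = (-0.5692, -0.8222)
∠(n_1, n_4) = 78.33°
δ = |180° − 78.33°| = 101.67°
101.67° > 2α = 73.74°  →  invalid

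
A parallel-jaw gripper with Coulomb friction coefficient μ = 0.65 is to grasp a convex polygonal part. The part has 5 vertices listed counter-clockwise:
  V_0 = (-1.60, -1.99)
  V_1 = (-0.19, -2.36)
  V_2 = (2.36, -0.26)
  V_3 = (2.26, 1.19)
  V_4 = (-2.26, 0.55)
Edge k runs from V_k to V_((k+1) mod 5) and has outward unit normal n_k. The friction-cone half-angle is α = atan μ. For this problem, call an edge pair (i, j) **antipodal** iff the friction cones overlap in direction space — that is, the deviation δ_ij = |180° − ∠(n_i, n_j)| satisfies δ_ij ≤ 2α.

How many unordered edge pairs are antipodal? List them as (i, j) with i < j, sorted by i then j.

count = 4; pairs: (0,3), (1,3), (1,4), (2,4)

α = atan 0.65 = 33.02°;  2α = 66.05°
n_0 = (-0.2538, -0.9673)
n_1 = (+0.6357, -0.7719)
n_2 = (+0.9976, +0.0688)
n_3 = (-0.1402, +0.9901)
n_4 = (-0.9679, -0.2515)
  (0,1): δ = 125.82°  ·
  (0,2): δ = 71.35°  ·
  (0,3): δ = 22.76°  ✓
  (0,4): δ = 119.27°  ·
  (1,2): δ = 125.53°  ·
  (1,3): δ = 31.41°  ✓
  (1,4): δ = 65.09°  ✓
  (2,3): δ = 85.89°  ·
  (2,4): δ = 10.62°  ✓
  (3,4): δ = 83.49°  ·
antipodal pairs: 4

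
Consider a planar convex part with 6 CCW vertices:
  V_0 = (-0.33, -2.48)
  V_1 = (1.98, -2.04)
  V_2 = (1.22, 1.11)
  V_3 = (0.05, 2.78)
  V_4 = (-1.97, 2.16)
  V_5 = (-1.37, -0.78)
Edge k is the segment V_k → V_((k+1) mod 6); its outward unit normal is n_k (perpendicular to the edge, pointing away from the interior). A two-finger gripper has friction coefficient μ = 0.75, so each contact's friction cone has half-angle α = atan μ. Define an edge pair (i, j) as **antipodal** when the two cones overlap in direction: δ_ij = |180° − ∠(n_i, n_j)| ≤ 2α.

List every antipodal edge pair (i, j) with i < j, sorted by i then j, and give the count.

α = atan 0.75 = 36.87°;  2α = 73.74°
n_0 = (+0.1871, -0.9823)
n_1 = (+0.9721, +0.2345)
n_2 = (+0.8190, +0.5738)
n_3 = (-0.2934, +0.9560)
n_4 = (-0.9798, -0.2000)
n_5 = (-0.8530, -0.5219)
  (0,1): δ = 87.22°  ·
  (0,2): δ = 65.77°  ✓
  (0,3): δ = 6.28°  ✓
  (0,4): δ = 90.75°  ·
  (0,5): δ = 110.67°  ·
  (1,2): δ = 158.55°  ·
  (1,3): δ = 86.50°  ·
  (1,4): δ = 2.03°  ✓
  (1,5): δ = 17.89°  ✓
  (2,3): δ = 107.95°  ·
  (2,4): δ = 23.48°  ✓
  (2,5): δ = 3.56°  ✓
  (3,4): δ = 95.53°  ·
  (3,5): δ = 75.61°  ·
  (4,5): δ = 160.08°  ·
antipodal pairs: 6

count = 6; pairs: (0,2), (0,3), (1,4), (1,5), (2,4), (2,5)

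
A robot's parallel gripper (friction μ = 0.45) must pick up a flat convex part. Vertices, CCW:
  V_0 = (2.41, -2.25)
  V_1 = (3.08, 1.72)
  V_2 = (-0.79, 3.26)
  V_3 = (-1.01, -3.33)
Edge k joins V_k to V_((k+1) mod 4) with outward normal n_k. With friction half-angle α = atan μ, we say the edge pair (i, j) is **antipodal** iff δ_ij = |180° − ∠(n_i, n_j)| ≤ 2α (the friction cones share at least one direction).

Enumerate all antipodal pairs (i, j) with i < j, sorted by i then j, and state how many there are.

α = atan 0.45 = 24.23°;  2α = 48.46°
n_0 = (+0.9861, -0.1664)
n_1 = (+0.3697, +0.9291)
n_2 = (-0.9994, +0.0334)
n_3 = (+0.3011, -0.9536)
  (0,1): δ = 102.12°  ·
  (0,2): δ = 7.67°  ✓
  (0,3): δ = 117.10°  ·
  (1,2): δ = 70.21°  ·
  (1,3): δ = 39.22°  ✓
  (2,3): δ = 70.56°  ·
antipodal pairs: 2

count = 2; pairs: (0,2), (1,3)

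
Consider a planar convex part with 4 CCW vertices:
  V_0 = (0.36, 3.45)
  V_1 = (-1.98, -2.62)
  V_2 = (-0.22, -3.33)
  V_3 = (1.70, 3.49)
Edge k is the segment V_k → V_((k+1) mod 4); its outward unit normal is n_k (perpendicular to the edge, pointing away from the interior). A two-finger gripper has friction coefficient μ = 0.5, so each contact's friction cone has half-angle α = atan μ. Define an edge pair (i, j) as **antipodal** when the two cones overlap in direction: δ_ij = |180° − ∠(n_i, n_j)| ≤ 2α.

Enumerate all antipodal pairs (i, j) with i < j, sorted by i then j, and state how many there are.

count = 2; pairs: (0,2), (1,3)

α = atan 0.5 = 26.57°;  2α = 53.13°
n_0 = (-0.9331, +0.3597)
n_1 = (-0.3741, -0.9274)
n_2 = (+0.9626, -0.2710)
n_3 = (-0.0298, +0.9996)
  (0,1): δ = 90.89°  ·
  (0,2): δ = 5.36°  ✓
  (0,3): δ = 112.79°  ·
  (1,2): δ = 83.75°  ·
  (1,3): δ = 23.68°  ✓
  (2,3): δ = 72.57°  ·
antipodal pairs: 2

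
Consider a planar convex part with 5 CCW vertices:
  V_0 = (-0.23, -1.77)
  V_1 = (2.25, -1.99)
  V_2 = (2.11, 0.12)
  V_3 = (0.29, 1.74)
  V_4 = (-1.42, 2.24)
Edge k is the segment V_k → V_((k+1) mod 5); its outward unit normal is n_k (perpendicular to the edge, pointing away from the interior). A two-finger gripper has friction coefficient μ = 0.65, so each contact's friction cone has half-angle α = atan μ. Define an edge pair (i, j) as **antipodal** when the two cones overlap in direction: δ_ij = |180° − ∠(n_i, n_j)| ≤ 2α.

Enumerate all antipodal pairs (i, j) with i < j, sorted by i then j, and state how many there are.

α = atan 0.65 = 33.02°;  2α = 66.05°
n_0 = (-0.0884, -0.9961)
n_1 = (+0.9978, +0.0662)
n_2 = (+0.6649, +0.7470)
n_3 = (+0.2806, +0.9598)
n_4 = (-0.9587, -0.2845)
  (0,1): δ = 81.13°  ·
  (0,2): δ = 36.60°  ✓
  (0,3): δ = 11.23°  ✓
  (0,4): δ = 111.60°  ·
  (1,2): δ = 135.47°  ·
  (1,3): δ = 110.09°  ·
  (1,4): δ = 12.73°  ✓
  (2,3): δ = 154.63°  ·
  (2,4): δ = 31.80°  ✓
  (3,4): δ = 57.17°  ✓
antipodal pairs: 5

count = 5; pairs: (0,2), (0,3), (1,4), (2,4), (3,4)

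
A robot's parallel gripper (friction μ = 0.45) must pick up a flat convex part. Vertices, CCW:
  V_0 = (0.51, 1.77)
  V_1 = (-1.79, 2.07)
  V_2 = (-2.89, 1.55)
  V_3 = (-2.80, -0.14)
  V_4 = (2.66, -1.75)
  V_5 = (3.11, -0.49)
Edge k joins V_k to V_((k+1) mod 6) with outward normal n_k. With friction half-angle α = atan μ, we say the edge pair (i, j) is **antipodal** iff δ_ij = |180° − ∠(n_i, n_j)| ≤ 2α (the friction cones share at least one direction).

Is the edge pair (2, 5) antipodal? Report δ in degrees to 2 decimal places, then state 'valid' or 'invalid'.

δ = 45.95°, valid

α = atan 0.45 = 24.23°;  2α = 48.46°
edge 2: e_2 = (+0.09, -1.69);  n_2 = (-0.9986, -0.0532)
edge 5: e_5 = (-2.60, +2.26);  n_5 = (+0.6560, +0.7547)
∠(n_2, n_5) = 134.05°
δ = |180° − 134.05°| = 45.95°
45.95° ≤ 2α = 48.46°  →  valid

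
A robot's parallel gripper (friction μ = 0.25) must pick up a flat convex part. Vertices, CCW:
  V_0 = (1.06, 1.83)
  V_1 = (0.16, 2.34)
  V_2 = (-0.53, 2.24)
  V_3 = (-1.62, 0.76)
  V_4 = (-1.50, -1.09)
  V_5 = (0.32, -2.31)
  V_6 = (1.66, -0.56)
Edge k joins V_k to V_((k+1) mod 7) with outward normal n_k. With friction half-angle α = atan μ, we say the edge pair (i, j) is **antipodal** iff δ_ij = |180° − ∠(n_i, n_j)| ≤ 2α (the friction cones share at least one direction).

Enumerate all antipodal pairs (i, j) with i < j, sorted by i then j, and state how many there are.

count = 3; pairs: (0,4), (2,5), (3,6)

α = atan 0.25 = 14.04°;  2α = 28.07°
n_0 = (+0.4930, +0.8700)
n_1 = (-0.1434, +0.9897)
n_2 = (-0.8052, +0.5930)
n_3 = (-0.9979, -0.0647)
n_4 = (-0.5568, -0.8306)
n_5 = (+0.7940, -0.6080)
n_6 = (+0.9699, +0.2435)
  (0,1): δ = 142.21°  ·
  (0,2): δ = 96.83°  ·
  (0,3): δ = 56.75°  ·
  (0,4): δ = 4.30°  ✓
  (0,5): δ = 82.10°  ·
  (0,6): δ = 133.63°  ·
  (1,2): δ = 134.62°  ·
  (1,3): δ = 94.54°  ·
  (1,4): δ = 42.08°  ·
  (1,5): δ = 44.31°  ·
  (1,6): δ = 95.85°  ·
  (2,3): δ = 139.92°  ·
  (2,4): δ = 87.46°  ·
  (2,5): δ = 1.07°  ✓
  (2,6): δ = 50.46°  ·
  (3,4): δ = 127.55°  ·
  (3,5): δ = 41.15°  ·
  (3,6): δ = 10.38°  ✓
  (4,5): δ = 93.61°  ·
  (4,6): δ = 42.07°  ·
  (5,6): δ = 128.47°  ·
antipodal pairs: 3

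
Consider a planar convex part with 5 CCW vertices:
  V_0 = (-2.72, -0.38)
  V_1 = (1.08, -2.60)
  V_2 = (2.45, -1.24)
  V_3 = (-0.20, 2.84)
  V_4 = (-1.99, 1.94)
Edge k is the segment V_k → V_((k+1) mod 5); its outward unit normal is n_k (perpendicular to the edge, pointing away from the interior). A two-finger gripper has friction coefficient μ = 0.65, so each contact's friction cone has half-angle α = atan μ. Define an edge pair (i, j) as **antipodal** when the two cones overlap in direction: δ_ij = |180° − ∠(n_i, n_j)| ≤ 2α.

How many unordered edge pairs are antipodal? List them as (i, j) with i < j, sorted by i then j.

count = 5; pairs: (0,2), (0,3), (1,3), (1,4), (2,4)

α = atan 0.65 = 33.02°;  2α = 66.05°
n_0 = (-0.5044, -0.8634)
n_1 = (+0.7045, -0.7097)
n_2 = (+0.8386, +0.5447)
n_3 = (-0.4492, +0.8934)
n_4 = (-0.9539, +0.3001)
  (0,1): δ = 104.92°  ·
  (0,2): δ = 26.70°  ✓
  (0,3): δ = 56.99°  ✓
  (0,4): δ = 102.83°  ·
  (1,2): δ = 101.79°  ·
  (1,3): δ = 18.10°  ✓
  (1,4): δ = 27.74°  ✓
  (2,3): δ = 96.31°  ·
  (2,4): δ = 50.47°  ✓
  (3,4): δ = 134.16°  ·
antipodal pairs: 5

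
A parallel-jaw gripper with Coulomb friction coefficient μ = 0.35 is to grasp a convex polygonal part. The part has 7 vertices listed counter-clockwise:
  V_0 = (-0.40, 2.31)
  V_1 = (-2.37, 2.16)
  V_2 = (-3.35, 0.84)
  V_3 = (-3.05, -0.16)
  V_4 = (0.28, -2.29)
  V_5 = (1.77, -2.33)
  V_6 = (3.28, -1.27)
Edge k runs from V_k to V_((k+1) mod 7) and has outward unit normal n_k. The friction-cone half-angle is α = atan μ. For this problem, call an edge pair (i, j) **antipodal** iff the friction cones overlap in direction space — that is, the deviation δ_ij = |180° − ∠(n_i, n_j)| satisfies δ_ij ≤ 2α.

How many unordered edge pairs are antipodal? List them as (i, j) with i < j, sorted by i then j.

α = atan 0.35 = 19.29°;  2α = 38.58°
n_0 = (-0.0759, +0.9971)
n_1 = (-0.8029, +0.5961)
n_2 = (-0.9578, -0.2873)
n_3 = (-0.5388, -0.8424)
n_4 = (-0.0268, -0.9996)
n_5 = (+0.5746, -0.8185)
n_6 = (+0.6973, +0.7168)
  (0,1): δ = 130.95°  ·
  (0,2): δ = 77.65°  ·
  (0,3): δ = 36.96°  ✓
  (0,4): δ = 5.89°  ✓
  (0,5): δ = 30.71°  ✓
  (0,6): δ = 131.43°  ·
  (1,2): δ = 126.71°  ·
  (1,3): δ = 86.01°  ·
  (1,4): δ = 54.95°  ·
  (1,5): δ = 18.34°  ✓
  (1,6): δ = 82.38°  ·
  (2,3): δ = 139.30°  ·
  (2,4): δ = 108.24°  ·
  (2,5): δ = 71.63°  ·
  (2,6): δ = 29.09°  ✓
  (3,4): δ = 148.93°  ·
  (3,5): δ = 112.33°  ·
  (3,6): δ = 11.61°  ✓
  (4,5): δ = 143.39°  ·
  (4,6): δ = 42.67°  ·
  (5,6): δ = 79.28°  ·
antipodal pairs: 6

count = 6; pairs: (0,3), (0,4), (0,5), (1,5), (2,6), (3,6)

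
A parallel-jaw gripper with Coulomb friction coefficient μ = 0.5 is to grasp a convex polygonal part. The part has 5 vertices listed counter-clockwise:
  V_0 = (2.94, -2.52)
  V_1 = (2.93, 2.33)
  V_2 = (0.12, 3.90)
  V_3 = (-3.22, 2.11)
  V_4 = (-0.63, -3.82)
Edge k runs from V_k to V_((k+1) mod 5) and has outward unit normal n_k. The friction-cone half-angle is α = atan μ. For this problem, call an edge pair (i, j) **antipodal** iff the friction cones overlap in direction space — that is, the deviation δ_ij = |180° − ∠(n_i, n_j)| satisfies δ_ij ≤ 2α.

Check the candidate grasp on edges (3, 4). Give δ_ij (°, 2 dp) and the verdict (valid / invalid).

δ = 93.59°, invalid

α = atan 0.5 = 26.57°;  2α = 53.13°
edge 3: e_3 = (+2.59, -5.93);  n_3 = (-0.9164, -0.4003)
edge 4: e_4 = (+3.57, +1.30);  n_4 = (+0.3422, -0.9396)
∠(n_3, n_4) = 86.41°
δ = |180° − 86.41°| = 93.59°
93.59° > 2α = 53.13°  →  invalid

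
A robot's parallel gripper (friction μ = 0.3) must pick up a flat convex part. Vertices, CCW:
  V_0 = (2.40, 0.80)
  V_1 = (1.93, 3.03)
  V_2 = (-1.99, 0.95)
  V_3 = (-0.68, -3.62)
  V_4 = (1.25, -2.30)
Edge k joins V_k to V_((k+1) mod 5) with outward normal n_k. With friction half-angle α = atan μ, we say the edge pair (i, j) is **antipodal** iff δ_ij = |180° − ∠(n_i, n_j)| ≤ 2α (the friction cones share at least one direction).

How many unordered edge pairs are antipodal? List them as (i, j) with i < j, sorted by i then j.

count = 2; pairs: (0,2), (1,3)

α = atan 0.3 = 16.70°;  2α = 33.40°
n_0 = (+0.9785, +0.2062)
n_1 = (-0.4687, +0.8833)
n_2 = (-0.9613, -0.2756)
n_3 = (+0.5645, -0.8254)
n_4 = (+0.9376, -0.3478)
  (0,1): δ = 73.95°  ·
  (0,2): δ = 4.09°  ✓
  (0,3): δ = 112.47°  ·
  (0,4): δ = 147.75°  ·
  (1,2): δ = 101.96°  ·
  (1,3): δ = 6.42°  ✓
  (1,4): δ = 41.70°  ·
  (2,3): δ = 71.63°  ·
  (2,4): δ = 36.35°  ·
  (3,4): δ = 144.72°  ·
antipodal pairs: 2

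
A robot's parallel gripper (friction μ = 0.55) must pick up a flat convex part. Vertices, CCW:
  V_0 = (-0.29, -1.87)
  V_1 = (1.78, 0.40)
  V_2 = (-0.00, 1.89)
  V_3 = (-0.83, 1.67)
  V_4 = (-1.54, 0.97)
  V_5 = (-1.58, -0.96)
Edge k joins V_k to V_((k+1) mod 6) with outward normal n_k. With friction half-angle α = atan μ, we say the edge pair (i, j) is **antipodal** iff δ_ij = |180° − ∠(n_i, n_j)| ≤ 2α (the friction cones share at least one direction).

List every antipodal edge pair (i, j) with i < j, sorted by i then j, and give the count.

α = atan 0.55 = 28.81°;  2α = 57.62°
n_0 = (+0.7389, -0.6738)
n_1 = (+0.6419, +0.7668)
n_2 = (-0.2562, +0.9666)
n_3 = (-0.7021, +0.7121)
n_4 = (-0.9998, +0.0207)
n_5 = (-0.5764, -0.8171)
  (0,1): δ = 87.57°  ·
  (0,2): δ = 32.79°  ✓
  (0,3): δ = 3.04°  ✓
  (0,4): δ = 41.17°  ✓
  (0,5): δ = 97.16°  ·
  (1,2): δ = 125.22°  ·
  (1,3): δ = 95.47°  ·
  (1,4): δ = 51.26°  ✓
  (1,5): δ = 4.73°  ✓
  (2,3): δ = 150.25°  ·
  (2,4): δ = 106.03°  ·
  (2,5): δ = 50.05°  ✓
  (3,4): δ = 135.78°  ·
  (3,5): δ = 79.79°  ·
  (4,5): δ = 124.01°  ·
antipodal pairs: 6

count = 6; pairs: (0,2), (0,3), (0,4), (1,4), (1,5), (2,5)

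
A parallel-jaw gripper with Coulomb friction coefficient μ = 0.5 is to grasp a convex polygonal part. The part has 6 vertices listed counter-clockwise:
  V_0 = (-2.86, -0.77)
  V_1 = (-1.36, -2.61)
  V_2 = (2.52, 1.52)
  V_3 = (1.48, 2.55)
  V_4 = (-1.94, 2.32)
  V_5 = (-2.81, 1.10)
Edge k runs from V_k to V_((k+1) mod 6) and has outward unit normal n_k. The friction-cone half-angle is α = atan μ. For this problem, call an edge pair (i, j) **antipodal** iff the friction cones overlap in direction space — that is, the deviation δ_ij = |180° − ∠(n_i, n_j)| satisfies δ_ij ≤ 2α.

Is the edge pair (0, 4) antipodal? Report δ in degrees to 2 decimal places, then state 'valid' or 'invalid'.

δ = 105.32°, invalid

α = atan 0.5 = 26.57°;  2α = 53.13°
edge 0: e_0 = (+1.50, -1.84);  n_0 = (-0.7751, -0.6319)
edge 4: e_4 = (-0.87, -1.22);  n_4 = (-0.8142, +0.5806)
∠(n_0, n_4) = 74.68°
δ = |180° − 74.68°| = 105.32°
105.32° > 2α = 53.13°  →  invalid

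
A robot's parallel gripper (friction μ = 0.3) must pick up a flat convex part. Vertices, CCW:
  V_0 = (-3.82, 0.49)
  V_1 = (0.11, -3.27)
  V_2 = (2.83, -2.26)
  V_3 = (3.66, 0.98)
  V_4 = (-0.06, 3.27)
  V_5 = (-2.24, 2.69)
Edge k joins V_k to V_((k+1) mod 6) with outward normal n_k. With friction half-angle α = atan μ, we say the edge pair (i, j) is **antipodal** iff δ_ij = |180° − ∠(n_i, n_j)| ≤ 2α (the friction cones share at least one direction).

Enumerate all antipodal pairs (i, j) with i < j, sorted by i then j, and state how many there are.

α = atan 0.3 = 16.70°;  2α = 33.40°
n_0 = (-0.6913, -0.7226)
n_1 = (+0.3481, -0.9375)
n_2 = (+0.9687, -0.2482)
n_3 = (+0.5242, +0.8516)
n_4 = (-0.2571, +0.9664)
n_5 = (-0.8122, +0.5833)
  (0,1): δ = 115.90°  ·
  (0,2): δ = 60.64°  ·
  (0,3): δ = 12.12°  ✓
  (0,4): δ = 58.63°  ·
  (0,5): δ = 98.05°  ·
  (1,2): δ = 124.74°  ·
  (1,3): δ = 51.99°  ·
  (1,4): δ = 5.47°  ✓
  (1,5): δ = 33.94°  ·
  (2,3): δ = 107.25°  ·
  (2,4): δ = 60.73°  ·
  (2,5): δ = 21.32°  ✓
  (3,4): δ = 133.49°  ·
  (3,5): δ = 94.07°  ·
  (4,5): δ = 140.58°  ·
antipodal pairs: 3

count = 3; pairs: (0,3), (1,4), (2,5)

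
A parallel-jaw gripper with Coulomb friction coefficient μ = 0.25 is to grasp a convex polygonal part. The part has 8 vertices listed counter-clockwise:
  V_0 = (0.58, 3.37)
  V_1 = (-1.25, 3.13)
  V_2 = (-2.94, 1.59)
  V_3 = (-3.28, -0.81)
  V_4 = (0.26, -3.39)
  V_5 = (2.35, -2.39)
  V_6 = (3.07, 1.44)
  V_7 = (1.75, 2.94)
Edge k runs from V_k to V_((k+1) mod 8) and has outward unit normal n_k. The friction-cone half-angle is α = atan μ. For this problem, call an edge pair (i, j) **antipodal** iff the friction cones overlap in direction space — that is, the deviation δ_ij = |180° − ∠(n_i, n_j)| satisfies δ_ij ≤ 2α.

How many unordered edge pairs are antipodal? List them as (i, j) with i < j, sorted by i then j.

α = atan 0.25 = 14.04°;  2α = 28.07°
n_0 = (-0.1300, +0.9915)
n_1 = (-0.6735, +0.7391)
n_2 = (-0.9901, +0.1403)
n_3 = (-0.5890, -0.8081)
n_4 = (+0.4316, -0.9021)
n_5 = (+0.9828, -0.1848)
n_6 = (+0.7507, +0.6606)
n_7 = (+0.3450, +0.9386)
  (0,1): δ = 145.13°  ·
  (0,2): δ = 105.53°  ·
  (0,3): δ = 43.56°  ·
  (0,4): δ = 18.10°  ✓
  (0,5): δ = 71.88°  ·
  (0,6): δ = 123.88°  ·
  (0,7): δ = 152.35°  ·
  (1,2): δ = 140.40°  ·
  (1,3): δ = 78.43°  ·
  (1,4): δ = 16.77°  ✓
  (1,5): δ = 37.01°  ·
  (1,6): δ = 89.01°  ·
  (1,7): δ = 117.48°  ·
  (2,3): δ = 118.02°  ·
  (2,4): δ = 56.37°  ·
  (2,5): δ = 2.58°  ✓
  (2,6): δ = 49.41°  ·
  (2,7): δ = 77.88°  ·
  (3,4): δ = 118.35°  ·
  (3,5): δ = 64.56°  ·
  (3,6): δ = 12.57°  ✓
  (3,7): δ = 15.91°  ✓
  (4,5): δ = 126.22°  ·
  (4,6): δ = 74.22°  ·
  (4,7): δ = 45.75°  ·
  (5,6): δ = 128.01°  ·
  (5,7): δ = 99.53°  ·
  (6,7): δ = 151.53°  ·
antipodal pairs: 5

count = 5; pairs: (0,4), (1,4), (2,5), (3,6), (3,7)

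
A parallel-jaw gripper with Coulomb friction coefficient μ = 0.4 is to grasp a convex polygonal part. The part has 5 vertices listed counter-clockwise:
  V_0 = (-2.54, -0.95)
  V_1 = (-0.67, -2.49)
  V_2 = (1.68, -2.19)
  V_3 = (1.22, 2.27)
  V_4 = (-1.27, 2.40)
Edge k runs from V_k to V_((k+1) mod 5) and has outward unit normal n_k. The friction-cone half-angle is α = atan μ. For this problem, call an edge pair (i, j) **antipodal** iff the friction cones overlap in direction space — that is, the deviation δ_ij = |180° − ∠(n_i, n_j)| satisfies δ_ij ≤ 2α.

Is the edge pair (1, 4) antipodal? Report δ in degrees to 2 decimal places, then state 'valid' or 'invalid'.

δ = 61.96°, invalid

α = atan 0.4 = 21.80°;  2α = 43.60°
edge 1: e_1 = (+2.35, +0.30);  n_1 = (+0.1266, -0.9919)
edge 4: e_4 = (-1.27, -3.35);  n_4 = (-0.9351, +0.3545)
∠(n_1, n_4) = 118.04°
δ = |180° − 118.04°| = 61.96°
61.96° > 2α = 43.60°  →  invalid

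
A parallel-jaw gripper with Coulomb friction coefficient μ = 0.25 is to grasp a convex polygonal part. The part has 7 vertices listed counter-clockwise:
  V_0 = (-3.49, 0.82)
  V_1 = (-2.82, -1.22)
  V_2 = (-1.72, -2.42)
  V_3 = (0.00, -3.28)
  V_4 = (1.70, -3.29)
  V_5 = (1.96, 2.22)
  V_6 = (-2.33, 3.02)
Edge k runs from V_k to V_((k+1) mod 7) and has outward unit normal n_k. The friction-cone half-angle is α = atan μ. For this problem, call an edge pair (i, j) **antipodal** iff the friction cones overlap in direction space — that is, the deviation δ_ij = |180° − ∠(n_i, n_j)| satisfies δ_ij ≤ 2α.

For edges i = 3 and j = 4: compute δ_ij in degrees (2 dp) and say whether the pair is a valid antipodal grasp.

δ = 92.36°, invalid

α = atan 0.25 = 14.04°;  2α = 28.07°
edge 3: e_3 = (+1.70, -0.01);  n_3 = (-0.0059, -1.0000)
edge 4: e_4 = (+0.26, +5.51);  n_4 = (+0.9989, -0.0471)
∠(n_3, n_4) = 87.64°
δ = |180° − 87.64°| = 92.36°
92.36° > 2α = 28.07°  →  invalid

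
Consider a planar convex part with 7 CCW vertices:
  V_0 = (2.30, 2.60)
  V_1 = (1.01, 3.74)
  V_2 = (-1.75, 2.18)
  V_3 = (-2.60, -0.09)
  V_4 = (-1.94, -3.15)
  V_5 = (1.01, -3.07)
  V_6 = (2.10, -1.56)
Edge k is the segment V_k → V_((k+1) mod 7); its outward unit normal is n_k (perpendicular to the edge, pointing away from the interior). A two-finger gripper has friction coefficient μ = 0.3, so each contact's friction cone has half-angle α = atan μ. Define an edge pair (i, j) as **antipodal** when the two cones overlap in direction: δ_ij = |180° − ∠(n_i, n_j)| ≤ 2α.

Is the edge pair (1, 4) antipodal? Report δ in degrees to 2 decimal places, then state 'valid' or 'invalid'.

δ = 27.92°, valid

α = atan 0.3 = 16.70°;  2α = 33.40°
edge 1: e_1 = (-2.76, -1.56);  n_1 = (-0.4921, +0.8706)
edge 4: e_4 = (+2.95, +0.08);  n_4 = (+0.0271, -0.9996)
∠(n_1, n_4) = 152.08°
δ = |180° − 152.08°| = 27.92°
27.92° ≤ 2α = 33.40°  →  valid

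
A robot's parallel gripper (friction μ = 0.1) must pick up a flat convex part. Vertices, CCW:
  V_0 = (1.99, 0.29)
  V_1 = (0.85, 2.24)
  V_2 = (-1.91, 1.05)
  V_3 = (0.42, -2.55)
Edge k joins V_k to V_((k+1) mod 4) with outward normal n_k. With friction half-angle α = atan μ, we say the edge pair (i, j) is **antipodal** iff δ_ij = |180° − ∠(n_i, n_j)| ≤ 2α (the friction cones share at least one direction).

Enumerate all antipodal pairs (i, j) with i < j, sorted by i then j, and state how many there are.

count = 1; pairs: (0,2)

α = atan 0.1 = 5.71°;  2α = 11.42°
n_0 = (+0.8633, +0.5047)
n_1 = (-0.3959, +0.9183)
n_2 = (-0.8395, -0.5433)
n_3 = (+0.8752, -0.4838)
  (0,1): δ = 96.99°  ·
  (0,2): δ = 2.60°  ✓
  (0,3): δ = 120.75°  ·
  (1,2): δ = 80.41°  ·
  (1,3): δ = 37.74°  ·
  (2,3): δ = 61.85°  ·
antipodal pairs: 1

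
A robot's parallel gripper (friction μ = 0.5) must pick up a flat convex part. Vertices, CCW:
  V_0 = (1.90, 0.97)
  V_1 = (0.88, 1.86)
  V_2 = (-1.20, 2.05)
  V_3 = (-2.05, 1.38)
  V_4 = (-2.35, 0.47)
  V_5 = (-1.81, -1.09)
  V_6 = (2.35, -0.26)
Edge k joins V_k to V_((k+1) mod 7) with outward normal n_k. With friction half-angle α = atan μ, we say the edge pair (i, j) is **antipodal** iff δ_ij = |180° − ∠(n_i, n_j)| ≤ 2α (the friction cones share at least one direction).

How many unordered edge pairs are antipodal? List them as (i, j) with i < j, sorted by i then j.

α = atan 0.5 = 26.57°;  2α = 53.13°
n_0 = (+0.6575, +0.7535)
n_1 = (+0.0910, +0.9959)
n_2 = (-0.6190, +0.7854)
n_3 = (-0.9497, +0.3131)
n_4 = (-0.9450, -0.3271)
n_5 = (+0.1957, -0.9807)
n_6 = (+0.9391, +0.3436)
  (0,1): δ = 144.11°  ·
  (0,2): δ = 100.65°  ·
  (0,3): δ = 67.14°  ·
  (0,4): δ = 29.80°  ✓
  (0,5): δ = 52.39°  ✓
  (0,6): δ = 151.20°  ·
  (1,2): δ = 136.53°  ·
  (1,3): δ = 103.03°  ·
  (1,4): δ = 65.69°  ·
  (1,5): δ = 16.50°  ✓
  (1,6): δ = 115.31°  ·
  (2,3): δ = 146.49°  ·
  (2,4): δ = 109.15°  ·
  (2,5): δ = 26.96°  ✓
  (2,6): δ = 71.85°  ·
  (3,4): δ = 142.66°  ·
  (3,5): δ = 60.47°  ·
  (3,6): δ = 38.34°  ✓
  (4,5): δ = 97.81°  ·
  (4,6): δ = 1.00°  ✓
  (5,6): δ = 81.19°  ·
antipodal pairs: 6

count = 6; pairs: (0,4), (0,5), (1,5), (2,5), (3,6), (4,6)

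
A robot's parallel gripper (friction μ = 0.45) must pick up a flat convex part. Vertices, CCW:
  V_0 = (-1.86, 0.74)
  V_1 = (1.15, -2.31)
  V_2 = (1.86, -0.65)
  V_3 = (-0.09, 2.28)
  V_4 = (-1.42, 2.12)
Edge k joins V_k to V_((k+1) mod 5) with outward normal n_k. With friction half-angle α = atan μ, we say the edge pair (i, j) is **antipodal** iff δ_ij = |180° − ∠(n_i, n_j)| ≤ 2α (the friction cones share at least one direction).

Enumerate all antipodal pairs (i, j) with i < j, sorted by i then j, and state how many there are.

α = atan 0.45 = 24.23°;  2α = 48.46°
n_0 = (-0.7118, -0.7024)
n_1 = (+0.9194, -0.3933)
n_2 = (+0.8325, +0.5540)
n_3 = (-0.1194, +0.9928)
n_4 = (-0.9527, +0.3038)
  (0,1): δ = 67.78°  ·
  (0,2): δ = 10.98°  ✓
  (0,3): δ = 52.24°  ·
  (0,4): δ = 117.69°  ·
  (1,2): δ = 123.20°  ·
  (1,3): δ = 59.98°  ·
  (1,4): δ = 5.47°  ✓
  (2,3): δ = 116.79°  ·
  (2,4): δ = 51.33°  ·
  (3,4): δ = 114.54°  ·
antipodal pairs: 2

count = 2; pairs: (0,2), (1,4)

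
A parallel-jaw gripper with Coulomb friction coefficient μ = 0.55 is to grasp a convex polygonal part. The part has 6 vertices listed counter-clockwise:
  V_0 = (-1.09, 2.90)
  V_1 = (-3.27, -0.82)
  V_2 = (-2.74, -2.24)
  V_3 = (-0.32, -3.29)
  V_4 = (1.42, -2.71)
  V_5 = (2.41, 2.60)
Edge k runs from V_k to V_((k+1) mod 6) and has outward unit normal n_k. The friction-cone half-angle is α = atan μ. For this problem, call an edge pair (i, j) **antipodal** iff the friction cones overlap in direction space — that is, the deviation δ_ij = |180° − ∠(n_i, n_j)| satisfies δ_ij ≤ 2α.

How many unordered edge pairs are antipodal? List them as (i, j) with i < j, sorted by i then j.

count = 5; pairs: (0,3), (0,4), (1,4), (2,5), (3,5)

α = atan 0.55 = 28.81°;  2α = 57.62°
n_0 = (-0.8628, +0.5056)
n_1 = (-0.9369, -0.3497)
n_2 = (-0.3980, -0.9174)
n_3 = (+0.3162, -0.9487)
n_4 = (+0.9831, -0.1833)
n_5 = (+0.0854, +0.9963)
  (0,1): δ = 129.16°  ·
  (0,2): δ = 83.08°  ·
  (0,3): δ = 41.19°  ✓
  (0,4): δ = 19.81°  ✓
  (0,5): δ = 115.47°  ·
  (1,2): δ = 133.92°  ·
  (1,3): δ = 92.03°  ·
  (1,4): δ = 31.03°  ✓
  (1,5): δ = 64.63°  ·
  (2,3): δ = 138.11°  ·
  (2,4): δ = 77.11°  ·
  (2,5): δ = 18.56°  ✓
  (3,4): δ = 119.00°  ·
  (3,5): δ = 23.33°  ✓
  (4,5): δ = 84.34°  ·
antipodal pairs: 5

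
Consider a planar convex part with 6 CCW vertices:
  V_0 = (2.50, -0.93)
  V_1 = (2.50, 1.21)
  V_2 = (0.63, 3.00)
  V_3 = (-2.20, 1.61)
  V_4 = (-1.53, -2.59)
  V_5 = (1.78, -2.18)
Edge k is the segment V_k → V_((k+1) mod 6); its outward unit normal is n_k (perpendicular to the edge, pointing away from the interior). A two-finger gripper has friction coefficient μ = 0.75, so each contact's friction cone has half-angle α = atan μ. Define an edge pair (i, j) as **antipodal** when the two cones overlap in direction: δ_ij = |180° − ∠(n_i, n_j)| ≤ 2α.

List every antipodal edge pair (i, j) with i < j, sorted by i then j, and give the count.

count = 7; pairs: (0,2), (0,3), (1,3), (1,4), (2,4), (2,5), (3,5)

α = atan 0.75 = 36.87°;  2α = 73.74°
n_0 = (+1.0000, -0.0000)
n_1 = (+0.6915, +0.7224)
n_2 = (-0.4409, +0.8976)
n_3 = (-0.9875, -0.1575)
n_4 = (+0.1229, -0.9924)
n_5 = (+0.8665, -0.4991)
  (0,1): δ = 133.75°  ·
  (0,2): δ = 63.84°  ✓
  (0,3): δ = 9.06°  ✓
  (0,4): δ = 97.06°  ·
  (0,5): δ = 150.06°  ·
  (1,2): δ = 110.09°  ·
  (1,3): δ = 37.19°  ✓
  (1,4): δ = 50.81°  ✓
  (1,5): δ = 103.81°  ·
  (2,3): δ = 107.10°  ·
  (2,4): δ = 19.10°  ✓
  (2,5): δ = 33.90°  ✓
  (3,4): δ = 92.00°  ·
  (3,5): δ = 39.01°  ✓
  (4,5): δ = 127.00°  ·
antipodal pairs: 7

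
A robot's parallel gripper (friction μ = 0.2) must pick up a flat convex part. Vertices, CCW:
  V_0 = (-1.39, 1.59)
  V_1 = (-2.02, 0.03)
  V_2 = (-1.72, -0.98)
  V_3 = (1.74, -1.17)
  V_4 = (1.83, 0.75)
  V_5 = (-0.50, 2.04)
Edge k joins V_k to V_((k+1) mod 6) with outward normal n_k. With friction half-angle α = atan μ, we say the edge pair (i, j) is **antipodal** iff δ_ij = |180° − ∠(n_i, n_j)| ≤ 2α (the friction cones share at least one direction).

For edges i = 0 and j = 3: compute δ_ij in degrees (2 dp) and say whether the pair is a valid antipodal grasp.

α = atan 0.2 = 11.31°;  2α = 22.62°
edge 0: e_0 = (-0.63, -1.56);  n_0 = (-0.9272, +0.3745)
edge 3: e_3 = (+0.09, +1.92);  n_3 = (+0.9989, -0.0468)
∠(n_0, n_3) = 160.69°
δ = |180° − 160.69°| = 19.31°
19.31° ≤ 2α = 22.62°  →  valid

δ = 19.31°, valid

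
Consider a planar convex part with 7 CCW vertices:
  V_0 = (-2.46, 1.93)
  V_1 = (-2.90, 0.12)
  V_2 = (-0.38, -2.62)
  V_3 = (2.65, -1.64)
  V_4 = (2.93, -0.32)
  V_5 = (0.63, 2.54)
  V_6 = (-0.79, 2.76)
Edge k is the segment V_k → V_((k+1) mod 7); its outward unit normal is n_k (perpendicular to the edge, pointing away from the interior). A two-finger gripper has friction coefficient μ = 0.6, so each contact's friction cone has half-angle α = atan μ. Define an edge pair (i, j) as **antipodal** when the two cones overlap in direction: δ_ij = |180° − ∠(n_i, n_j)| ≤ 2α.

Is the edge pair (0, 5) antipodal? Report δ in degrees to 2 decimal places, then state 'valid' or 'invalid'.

δ = 94.86°, invalid

α = atan 0.6 = 30.96°;  2α = 61.93°
edge 0: e_0 = (-0.44, -1.81);  n_0 = (-0.9717, +0.2362)
edge 5: e_5 = (-1.42, +0.22);  n_5 = (+0.1531, +0.9882)
∠(n_0, n_5) = 85.14°
δ = |180° − 85.14°| = 94.86°
94.86° > 2α = 61.93°  →  invalid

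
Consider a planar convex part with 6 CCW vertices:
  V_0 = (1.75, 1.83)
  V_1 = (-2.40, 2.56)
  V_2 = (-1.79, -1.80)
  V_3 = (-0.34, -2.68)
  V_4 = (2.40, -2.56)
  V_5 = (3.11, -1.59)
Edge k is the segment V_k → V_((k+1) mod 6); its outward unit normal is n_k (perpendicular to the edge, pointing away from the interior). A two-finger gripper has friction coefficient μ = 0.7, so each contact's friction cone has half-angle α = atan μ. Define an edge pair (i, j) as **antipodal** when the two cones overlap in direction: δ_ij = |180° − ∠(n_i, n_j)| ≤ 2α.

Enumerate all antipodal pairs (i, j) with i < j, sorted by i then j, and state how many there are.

count = 6; pairs: (0,2), (0,3), (0,4), (1,4), (1,5), (2,5)

α = atan 0.7 = 34.99°;  2α = 69.98°
n_0 = (+0.1732, +0.9849)
n_1 = (-0.9904, -0.1386)
n_2 = (-0.5188, -0.8549)
n_3 = (+0.0438, -0.9990)
n_4 = (+0.8069, -0.5906)
n_5 = (+0.9292, +0.3695)
  (0,1): δ = 72.06°  ·
  (0,2): δ = 21.28°  ✓
  (0,3): δ = 12.48°  ✓
  (0,4): δ = 63.77°  ✓
  (0,5): δ = 121.66°  ·
  (1,2): δ = 129.22°  ·
  (1,3): δ = 95.46°  ·
  (1,4): δ = 44.17°  ✓
  (1,5): δ = 13.72°  ✓
  (2,3): δ = 146.24°  ·
  (2,4): δ = 94.95°  ·
  (2,5): δ = 37.06°  ✓
  (3,4): δ = 128.71°  ·
  (3,5): δ = 70.82°  ·
  (4,5): δ = 122.11°  ·
antipodal pairs: 6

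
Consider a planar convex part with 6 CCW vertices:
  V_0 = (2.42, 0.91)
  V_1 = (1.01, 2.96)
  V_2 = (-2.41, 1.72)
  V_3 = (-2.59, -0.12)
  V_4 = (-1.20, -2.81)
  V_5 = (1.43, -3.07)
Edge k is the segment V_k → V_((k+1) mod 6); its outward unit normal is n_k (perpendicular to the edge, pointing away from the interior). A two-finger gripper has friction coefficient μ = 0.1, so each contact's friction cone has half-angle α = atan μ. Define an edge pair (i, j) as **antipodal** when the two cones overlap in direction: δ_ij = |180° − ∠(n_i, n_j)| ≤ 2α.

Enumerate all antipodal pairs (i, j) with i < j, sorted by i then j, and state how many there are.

α = atan 0.1 = 5.71°;  2α = 11.42°
n_0 = (+0.8239, +0.5667)
n_1 = (-0.3409, +0.9401)
n_2 = (-0.9952, +0.0974)
n_3 = (-0.8884, -0.4591)
n_4 = (-0.0984, -0.9951)
n_5 = (+0.9704, -0.2414)
  (0,1): δ = 104.59°  ·
  (0,2): δ = 40.11°  ·
  (0,3): δ = 7.19°  ✓
  (0,4): δ = 49.83°  ·
  (0,5): δ = 131.51°  ·
  (1,2): δ = 115.52°  ·
  (1,3): δ = 82.60°  ·
  (1,4): δ = 25.58°  ·
  (1,5): δ = 56.10°  ·
  (2,3): δ = 147.09°  ·
  (2,4): δ = 90.06°  ·
  (2,5): δ = 8.38°  ✓
  (3,4): δ = 122.97°  ·
  (3,5): δ = 41.30°  ·
  (4,5): δ = 98.32°  ·
antipodal pairs: 2

count = 2; pairs: (0,3), (2,5)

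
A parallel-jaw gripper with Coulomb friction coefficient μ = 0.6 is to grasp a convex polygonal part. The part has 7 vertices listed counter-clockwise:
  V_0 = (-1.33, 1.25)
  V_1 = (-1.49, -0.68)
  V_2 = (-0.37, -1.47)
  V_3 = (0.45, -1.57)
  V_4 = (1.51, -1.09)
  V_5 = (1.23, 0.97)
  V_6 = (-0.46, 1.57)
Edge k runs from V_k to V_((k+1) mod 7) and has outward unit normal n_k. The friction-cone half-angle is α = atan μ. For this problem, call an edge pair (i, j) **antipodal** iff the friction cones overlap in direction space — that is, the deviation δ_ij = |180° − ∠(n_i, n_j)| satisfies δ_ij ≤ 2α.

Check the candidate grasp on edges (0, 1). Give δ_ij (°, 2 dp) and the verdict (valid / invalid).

α = atan 0.6 = 30.96°;  2α = 61.93°
edge 0: e_0 = (-0.16, -1.93);  n_0 = (-0.9966, +0.0826)
edge 1: e_1 = (+1.12, -0.79);  n_1 = (-0.5764, -0.8172)
∠(n_0, n_1) = 59.54°
δ = |180° − 59.54°| = 120.46°
120.46° > 2α = 61.93°  →  invalid

δ = 120.46°, invalid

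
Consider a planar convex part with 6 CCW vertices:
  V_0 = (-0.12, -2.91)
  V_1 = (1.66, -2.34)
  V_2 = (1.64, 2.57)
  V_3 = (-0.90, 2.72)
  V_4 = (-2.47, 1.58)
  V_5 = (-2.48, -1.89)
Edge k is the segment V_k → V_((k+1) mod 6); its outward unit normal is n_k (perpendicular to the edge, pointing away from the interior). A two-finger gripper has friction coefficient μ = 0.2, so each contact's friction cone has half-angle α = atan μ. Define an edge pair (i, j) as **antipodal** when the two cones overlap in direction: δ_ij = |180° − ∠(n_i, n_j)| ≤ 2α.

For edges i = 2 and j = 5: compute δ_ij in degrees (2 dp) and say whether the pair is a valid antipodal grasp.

α = atan 0.2 = 11.31°;  2α = 22.62°
edge 2: e_2 = (-2.54, +0.15);  n_2 = (+0.0590, +0.9983)
edge 5: e_5 = (+2.36, -1.02);  n_5 = (-0.3967, -0.9179)
∠(n_2, n_5) = 160.01°
δ = |180° − 160.01°| = 19.99°
19.99° ≤ 2α = 22.62°  →  valid

δ = 19.99°, valid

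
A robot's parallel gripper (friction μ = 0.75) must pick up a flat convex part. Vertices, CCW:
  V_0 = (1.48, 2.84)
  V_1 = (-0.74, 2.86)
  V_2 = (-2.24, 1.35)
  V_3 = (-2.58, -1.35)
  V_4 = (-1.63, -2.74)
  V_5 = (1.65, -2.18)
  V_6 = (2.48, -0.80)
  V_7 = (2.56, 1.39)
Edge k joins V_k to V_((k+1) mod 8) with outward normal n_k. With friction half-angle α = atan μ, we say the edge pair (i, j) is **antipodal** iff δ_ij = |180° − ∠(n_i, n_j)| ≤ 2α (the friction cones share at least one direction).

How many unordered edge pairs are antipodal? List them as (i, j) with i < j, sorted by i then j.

α = atan 0.75 = 36.87°;  2α = 73.74°
n_0 = (+0.0090, +1.0000)
n_1 = (-0.7095, +0.7048)
n_2 = (-0.9922, +0.1249)
n_3 = (-0.8256, -0.5643)
n_4 = (+0.1683, -0.9857)
n_5 = (+0.8569, -0.5154)
n_6 = (+0.9993, -0.0365)
n_7 = (+0.8020, +0.5973)
  (0,1): δ = 134.29°  ·
  (0,2): δ = 96.66°  ·
  (0,3): δ = 55.13°  ✓
  (0,4): δ = 10.20°  ✓
  (0,5): δ = 59.49°  ✓
  (0,6): δ = 88.42°  ·
  (0,7): δ = 127.20°  ·
  (1,2): δ = 142.37°  ·
  (1,3): δ = 100.84°  ·
  (1,4): δ = 35.50°  ✓
  (1,5): δ = 13.78°  ✓
  (1,6): δ = 42.72°  ✓
  (1,7): δ = 81.49°  ·
  (2,3): δ = 138.47°  ·
  (2,4): δ = 73.13°  ✓
  (2,5): δ = 23.85°  ✓
  (2,6): δ = 5.09°  ✓
  (2,7): δ = 43.86°  ✓
  (3,4): δ = 114.66°  ·
  (3,5): δ = 65.38°  ✓
  (3,6): δ = 36.44°  ✓
  (3,7): δ = 2.33°  ✓
  (4,5): δ = 130.71°  ·
  (4,6): δ = 101.78°  ·
  (4,7): δ = 63.01°  ✓
  (5,6): δ = 151.07°  ·
  (5,7): δ = 112.30°  ·
  (6,7): δ = 141.23°  ·
antipodal pairs: 14

count = 14; pairs: (0,3), (0,4), (0,5), (1,4), (1,5), (1,6), (2,4), (2,5), (2,6), (2,7), (3,5), (3,6), (3,7), (4,7)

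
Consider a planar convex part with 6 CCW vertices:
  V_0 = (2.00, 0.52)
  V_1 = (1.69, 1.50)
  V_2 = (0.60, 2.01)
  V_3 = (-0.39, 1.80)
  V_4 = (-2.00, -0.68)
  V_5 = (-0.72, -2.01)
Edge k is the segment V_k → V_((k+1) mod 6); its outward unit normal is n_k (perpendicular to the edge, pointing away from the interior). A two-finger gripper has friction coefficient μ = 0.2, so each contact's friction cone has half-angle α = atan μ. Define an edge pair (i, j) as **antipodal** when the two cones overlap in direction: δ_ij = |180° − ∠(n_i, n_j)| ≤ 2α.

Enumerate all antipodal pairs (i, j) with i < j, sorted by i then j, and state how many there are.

count = 2; pairs: (1,4), (3,5)

α = atan 0.2 = 11.31°;  2α = 22.62°
n_0 = (+0.9534, +0.3016)
n_1 = (+0.4238, +0.9058)
n_2 = (-0.2075, +0.9782)
n_3 = (-0.8388, +0.5445)
n_4 = (-0.7205, -0.6934)
n_5 = (+0.6811, -0.7322)
  (0,1): δ = 132.63°  ·
  (0,2): δ = 95.58°  ·
  (0,3): δ = 50.54°  ·
  (0,4): δ = 26.35°  ·
  (0,5): δ = 115.37°  ·
  (1,2): δ = 142.95°  ·
  (1,3): δ = 97.92°  ·
  (1,4): δ = 21.02°  ✓
  (1,5): δ = 68.00°  ·
  (2,3): δ = 134.97°  ·
  (2,4): δ = 58.07°  ·
  (2,5): δ = 30.95°  ·
  (3,4): δ = 103.11°  ·
  (3,5): δ = 14.08°  ✓
  (4,5): δ = 90.98°  ·
antipodal pairs: 2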